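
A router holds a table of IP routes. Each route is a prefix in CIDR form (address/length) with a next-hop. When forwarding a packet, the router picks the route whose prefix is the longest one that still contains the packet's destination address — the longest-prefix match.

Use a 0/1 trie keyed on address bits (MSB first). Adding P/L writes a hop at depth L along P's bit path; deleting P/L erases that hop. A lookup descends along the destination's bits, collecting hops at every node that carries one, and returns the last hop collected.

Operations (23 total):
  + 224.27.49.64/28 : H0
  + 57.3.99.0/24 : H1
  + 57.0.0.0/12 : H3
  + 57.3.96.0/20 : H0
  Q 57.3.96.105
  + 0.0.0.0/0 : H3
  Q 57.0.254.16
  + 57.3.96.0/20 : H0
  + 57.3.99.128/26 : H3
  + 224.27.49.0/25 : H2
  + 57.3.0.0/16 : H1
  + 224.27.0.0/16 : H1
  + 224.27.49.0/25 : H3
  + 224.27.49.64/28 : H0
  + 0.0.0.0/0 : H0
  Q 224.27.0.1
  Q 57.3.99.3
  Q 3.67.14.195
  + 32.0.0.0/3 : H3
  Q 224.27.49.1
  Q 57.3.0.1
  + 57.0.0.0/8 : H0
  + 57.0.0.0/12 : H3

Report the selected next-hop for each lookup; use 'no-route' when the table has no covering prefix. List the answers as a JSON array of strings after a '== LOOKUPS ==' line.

Process each operation:
  + 224.27.49.64/28 (H0) depth=28
  + 57.3.99.0/24 (H1) depth=24
  + 57.0.0.0/12 (H3) depth=12
  + 57.3.96.0/20 (H0) depth=20
  ? 57.3.96.105  path d0:-→d1:-→d2:-→d3:-→d4:-→d5:-→d6:-→d7:-→d8:-→d9:-→d10:-→d11:-→d12:H3→d13:-→d14:-→d15:-→d16:-→d17:-→d18:-→d19:-→d20:H0→d21:-→d22:-  best=H0
  + 0.0.0.0/0 (H3) depth=0
  ? 57.0.254.16  path d0:H3→d1:-→d2:-→d3:-→d4:-→d5:-→d6:-→d7:-→d8:-→d9:-→d10:-→d11:-→d12:H3→d13:-→d14:-  best=H3
  + 57.3.96.0/20 (H0) depth=20
  + 57.3.99.128/26 (H3) depth=26
  + 224.27.49.0/25 (H2) depth=25
  + 57.3.0.0/16 (H1) depth=16
  + 224.27.0.0/16 (H1) depth=16
  + 224.27.49.0/25 (H3) depth=25
  + 224.27.49.64/28 (H0) depth=28
  + 0.0.0.0/0 (H0) depth=0
  ? 224.27.0.1  path d0:H0→d1:-→d2:-→d3:-→d4:-→d5:-→d6:-→d7:-→d8:-→d9:-→d10:-→d11:-→d12:-→d13:-→d14:-→d15:-→d16:H1→d17:-→d18:-  best=H1
  ? 57.3.99.3  path d0:H0→d1:-→d2:-→d3:-→d4:-→d5:-→d6:-→d7:-→d8:-→d9:-→d10:-→d11:-→d12:H3→d13:-→d14:-→d15:-→d16:H1→d17:-→d18:-→d19:-→d20:H0→d21:-→d22:-→d23:-→d24:H1  best=H1
  ? 3.67.14.195  path d0:H0→d1:-→d2:-  best=H0
  + 32.0.0.0/3 (H3) depth=3
  ? 224.27.49.1  path d0:H0→d1:-→d2:-→d3:-→d4:-→d5:-→d6:-→d7:-→d8:-→d9:-→d10:-→d11:-→d12:-→d13:-→d14:-→d15:-→d16:H1→d17:-→d18:-→d19:-→d20:-→d21:-→d22:-→d23:-→d24:-→d25:H3  best=H3
  ? 57.3.0.1  path d0:H0→d1:-→d2:-→d3:H3→d4:-→d5:-→d6:-→d7:-→d8:-→d9:-→d10:-→d11:-→d12:H3→d13:-→d14:-→d15:-→d16:H1→d17:-  best=H1
  + 57.0.0.0/8 (H0) depth=8
  + 57.0.0.0/12 (H3) depth=12

== LOOKUPS ==
["H0","H3","H1","H1","H0","H3","H1"]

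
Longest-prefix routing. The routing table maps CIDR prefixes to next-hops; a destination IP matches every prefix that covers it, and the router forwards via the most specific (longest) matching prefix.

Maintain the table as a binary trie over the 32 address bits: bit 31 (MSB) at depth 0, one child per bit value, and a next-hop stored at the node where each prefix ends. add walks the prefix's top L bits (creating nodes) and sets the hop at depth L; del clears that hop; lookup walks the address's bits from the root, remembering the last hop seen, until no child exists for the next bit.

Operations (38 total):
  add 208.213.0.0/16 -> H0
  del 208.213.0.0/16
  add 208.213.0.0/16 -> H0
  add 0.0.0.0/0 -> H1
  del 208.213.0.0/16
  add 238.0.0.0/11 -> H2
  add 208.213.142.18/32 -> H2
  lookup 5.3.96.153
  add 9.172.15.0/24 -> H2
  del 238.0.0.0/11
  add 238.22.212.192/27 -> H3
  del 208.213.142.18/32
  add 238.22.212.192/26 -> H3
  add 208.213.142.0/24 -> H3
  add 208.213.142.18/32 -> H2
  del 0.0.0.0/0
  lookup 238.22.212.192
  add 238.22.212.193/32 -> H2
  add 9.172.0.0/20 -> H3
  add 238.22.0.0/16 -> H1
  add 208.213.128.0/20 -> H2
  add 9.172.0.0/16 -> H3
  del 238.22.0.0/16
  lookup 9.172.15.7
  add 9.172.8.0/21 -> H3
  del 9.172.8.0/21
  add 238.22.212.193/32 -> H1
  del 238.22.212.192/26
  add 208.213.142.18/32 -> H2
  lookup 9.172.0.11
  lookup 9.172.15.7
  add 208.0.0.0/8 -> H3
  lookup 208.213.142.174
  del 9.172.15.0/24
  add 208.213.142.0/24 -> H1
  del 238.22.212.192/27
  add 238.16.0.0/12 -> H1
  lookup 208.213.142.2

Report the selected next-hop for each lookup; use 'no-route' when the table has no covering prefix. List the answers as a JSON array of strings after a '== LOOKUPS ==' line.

Process each operation:
  add 208.213.0.0/16 -> H0 at depth 16
  - 208.213.0.0/16 clear@16
  add 208.213.0.0/16 -> H0 at depth 16
  add 0.0.0.0/0 -> H1 at depth 0
  - 208.213.0.0/16 clear@16
  add 238.0.0.0/11 -> H2 at depth 11
  add 208.213.142.18/32 -> H2 at depth 32
  lookup 5.3.96.153: bits ε walk d0:H1 -> H1
  add 9.172.15.0/24 -> H2 at depth 24
  - 238.0.0.0/11 clear@11
  add 238.22.212.192/27 -> H3 at depth 27
  - 208.213.142.18/32 clear@32
  add 238.22.212.192/26 -> H3 at depth 26
  add 208.213.142.0/24 -> H3 at depth 24
  add 208.213.142.18/32 -> H2 at depth 32
  - 0.0.0.0/0 clear@0
  lookup 238.22.212.192: bits 111011100001011011010100110 walk d0:-→d1:-→d2:-→d3:-→d4:-→d5:-→d6:-→d7:-→d8:-→d9:-→d10:-→d11:-→d12:-→d13:-→d14:-→d15:-→d16:-→d17:-→d18:-→d19:-→d20:-→d21:-→d22:-→d23:-→d24:-→d25:-→d26:H3→d27:H3 -> H3
  add 238.22.212.193/32 -> H2 at depth 32
  add 9.172.0.0/20 -> H3 at depth 20
  add 238.22.0.0/16 -> H1 at depth 16
  add 208.213.128.0/20 -> H2 at depth 20
  add 9.172.0.0/16 -> H3 at depth 16
  - 238.22.0.0/16 clear@16
  lookup 9.172.15.7: bits 000010011010110000001111 walk d0:-→d1:-→d2:-→d3:-→d4:-→d5:-→d6:-→d7:-→d8:-→d9:-→d10:-→d11:-→d12:-→d13:-→d14:-→d15:-→d16:H3→d17:-→d18:-→d19:-→d20:H3→d21:-→d22:-→d23:-→d24:H2 -> H2
  add 9.172.8.0/21 -> H3 at depth 21
  - 9.172.8.0/21 clear@21
  add 238.22.212.193/32 -> H1 at depth 32
  - 238.22.212.192/26 clear@26
  add 208.213.142.18/32 -> H2 at depth 32
  lookup 9.172.0.11: bits 00001001101011000000 walk d0:-→d1:-→d2:-→d3:-→d4:-→d5:-→d6:-→d7:-→d8:-→d9:-→d10:-→d11:-→d12:-→d13:-→d14:-→d15:-→d16:H3→d17:-→d18:-→d19:-→d20:H3 -> H3
  lookup 9.172.15.7: bits 000010011010110000001111 walk d0:-→d1:-→d2:-→d3:-→d4:-→d5:-→d6:-→d7:-→d8:-→d9:-→d10:-→d11:-→d12:-→d13:-→d14:-→d15:-→d16:H3→d17:-→d18:-→d19:-→d20:H3→d21:-→d22:-→d23:-→d24:H2 -> H2
  add 208.0.0.0/8 -> H3 at depth 8
  lookup 208.213.142.174: bits 110100001101010110001110 walk d0:-→d1:-→d2:-→d3:-→d4:-→d5:-→d6:-→d7:-→d8:H3→d9:-→d10:-→d11:-→d12:-→d13:-→d14:-→d15:-→d16:-→d17:-→d18:-→d19:-→d20:H2→d21:-→d22:-→d23:-→d24:H3 -> H3
  - 9.172.15.0/24 clear@24
  add 208.213.142.0/24 -> H1 at depth 24
  - 238.22.212.192/27 clear@27
  add 238.16.0.0/12 -> H1 at depth 12
  lookup 208.213.142.2: bits 110100001101010110001110000 walk d0:-→d1:-→d2:-→d3:-→d4:-→d5:-→d6:-→d7:-→d8:H3→d9:-→d10:-→d11:-→d12:-→d13:-→d14:-→d15:-→d16:-→d17:-→d18:-→d19:-→d20:H2→d21:-→d22:-→d23:-→d24:H1→d25:-→d26:-→d27:- -> H1

== LOOKUPS ==
["H1","H3","H2","H3","H2","H3","H1"]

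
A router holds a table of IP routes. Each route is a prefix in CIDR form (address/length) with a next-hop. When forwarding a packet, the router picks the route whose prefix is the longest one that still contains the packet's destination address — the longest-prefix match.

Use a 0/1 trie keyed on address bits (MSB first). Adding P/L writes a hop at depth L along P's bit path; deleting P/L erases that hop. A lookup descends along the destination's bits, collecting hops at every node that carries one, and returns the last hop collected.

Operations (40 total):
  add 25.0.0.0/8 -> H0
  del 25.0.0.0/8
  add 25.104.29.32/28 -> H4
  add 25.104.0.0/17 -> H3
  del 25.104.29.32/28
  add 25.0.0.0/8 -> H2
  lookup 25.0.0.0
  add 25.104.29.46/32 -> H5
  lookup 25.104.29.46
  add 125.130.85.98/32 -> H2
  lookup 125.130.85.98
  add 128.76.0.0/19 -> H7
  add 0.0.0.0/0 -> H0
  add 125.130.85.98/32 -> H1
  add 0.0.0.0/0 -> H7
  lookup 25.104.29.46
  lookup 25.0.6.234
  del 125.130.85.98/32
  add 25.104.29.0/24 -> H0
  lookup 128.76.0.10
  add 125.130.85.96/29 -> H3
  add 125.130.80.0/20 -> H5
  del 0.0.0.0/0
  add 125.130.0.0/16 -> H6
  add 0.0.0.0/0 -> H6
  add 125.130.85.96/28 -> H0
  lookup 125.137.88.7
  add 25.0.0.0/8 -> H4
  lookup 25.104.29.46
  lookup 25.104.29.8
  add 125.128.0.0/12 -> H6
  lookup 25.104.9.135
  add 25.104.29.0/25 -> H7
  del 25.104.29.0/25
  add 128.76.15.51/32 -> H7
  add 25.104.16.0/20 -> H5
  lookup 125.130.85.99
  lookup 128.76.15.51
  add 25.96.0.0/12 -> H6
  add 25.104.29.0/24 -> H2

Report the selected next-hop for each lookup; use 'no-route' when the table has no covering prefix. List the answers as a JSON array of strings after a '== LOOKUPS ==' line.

Apply in order:
  add 25.0.0.0/8 -> H0 at depth 8
  del 25.0.0.0/8 (clear depth 8)
  add 25.104.29.32/28 -> H4 at depth 28
  add 25.104.0.0/17 -> H3 at depth 17
  del 25.104.29.32/28 (clear depth 28)
  add 25.0.0.0/8 -> H2 at depth 8
  ? 25.0.0.0  path d0:-→d1:-→d2:-→d3:-→d4:-→d5:-→d6:-→d7:-→d8:H2→d9:-  best=H2
  add 25.104.29.46/32 -> H5 at depth 32
  ? 25.104.29.46  path d0:-→d1:-→d2:-→d3:-→d4:-→d5:-→d6:-→d7:-→d8:H2→d9:-→d10:-→d11:-→d12:-→d13:-→d14:-→d15:-→d16:-→d17:H3→d18:-→d19:-→d20:-→d21:-→d22:-→d23:-→d24:-→d25:-→d26:-→d27:-→d28:-→d29:-→d30:-→d31:-→d32:H5  best=H5
  add 125.130.85.98/32 -> H2 at depth 32
  ? 125.130.85.98  path d0:-→d1:-→d2:-→d3:-→d4:-→d5:-→d6:-→d7:-→d8:-→d9:-→d10:-→d11:-→d12:-→d13:-→d14:-→d15:-→d16:-→d17:-→d18:-→d19:-→d20:-→d21:-→d22:-→d23:-→d24:-→d25:-→d26:-→d27:-→d28:-→d29:-→d30:-→d31:-→d32:H2  best=H2
  add 128.76.0.0/19 -> H7 at depth 19
  add 0.0.0.0/0 -> H0 at depth 0
  add 125.130.85.98/32 -> H1 at depth 32
  add 0.0.0.0/0 -> H7 at depth 0
  ? 25.104.29.46  path d0:H7→d1:-→d2:-→d3:-→d4:-→d5:-→d6:-→d7:-→d8:H2→d9:-→d10:-→d11:-→d12:-→d13:-→d14:-→d15:-→d16:-→d17:H3→d18:-→d19:-→d20:-→d21:-→d22:-→d23:-→d24:-→d25:-→d26:-→d27:-→d28:-→d29:-→d30:-→d31:-→d32:H5  best=H5
  ? 25.0.6.234  path d0:H7→d1:-→d2:-→d3:-→d4:-→d5:-→d6:-→d7:-→d8:H2→d9:-  best=H2
  del 125.130.85.98/32 (clear depth 32)
  add 25.104.29.0/24 -> H0 at depth 24
  ? 128.76.0.10  path d0:H7→d1:-→d2:-→d3:-→d4:-→d5:-→d6:-→d7:-→d8:-→d9:-→d10:-→d11:-→d12:-→d13:-→d14:-→d15:-→d16:-→d17:-→d18:-→d19:H7  best=H7
  add 125.130.85.96/29 -> H3 at depth 29
  add 125.130.80.0/20 -> H5 at depth 20
  del 0.0.0.0/0 (clear depth 0)
  add 125.130.0.0/16 -> H6 at depth 16
  add 0.0.0.0/0 -> H6 at depth 0
  add 125.130.85.96/28 -> H0 at depth 28
  ? 125.137.88.7  path d0:H6→d1:-→d2:-→d3:-→d4:-→d5:-→d6:-→d7:-→d8:-→d9:-→d10:-→d11:-→d12:-  best=H6
  add 25.0.0.0/8 -> H4 at depth 8
  ? 25.104.29.46  path d0:H6→d1:-→d2:-→d3:-→d4:-→d5:-→d6:-→d7:-→d8:H4→d9:-→d10:-→d11:-→d12:-→d13:-→d14:-→d15:-→d16:-→d17:H3→d18:-→d19:-→d20:-→d21:-→d22:-→d23:-→d24:H0→d25:-→d26:-→d27:-→d28:-→d29:-→d30:-→d31:-→d32:H5  best=H5
  ? 25.104.29.8  path d0:H6→d1:-→d2:-→d3:-→d4:-→d5:-→d6:-→d7:-→d8:H4→d9:-→d10:-→d11:-→d12:-→d13:-→d14:-→d15:-→d16:-→d17:H3→d18:-→d19:-→d20:-→d21:-→d22:-→d23:-→d24:H0→d25:-→d26:-  best=H0
  add 125.128.0.0/12 -> H6 at depth 12
  ? 25.104.9.135  path d0:H6→d1:-→d2:-→d3:-→d4:-→d5:-→d6:-→d7:-→d8:H4→d9:-→d10:-→d11:-→d12:-→d13:-→d14:-→d15:-→d16:-→d17:H3→d18:-→d19:-  best=H3
  add 25.104.29.0/25 -> H7 at depth 25
  del 25.104.29.0/25 (clear depth 25)
  add 128.76.15.51/32 -> H7 at depth 32
  add 25.104.16.0/20 -> H5 at depth 20
  ? 125.130.85.99  path d0:H6→d1:-→d2:-→d3:-→d4:-→d5:-→d6:-→d7:-→d8:-→d9:-→d10:-→d11:-→d12:H6→d13:-→d14:-→d15:-→d16:H6→d17:-→d18:-→d19:-→d20:H5→d21:-→d22:-→d23:-→d24:-→d25:-→d26:-→d27:-→d28:H0→d29:H3→d30:-→d31:-  best=H3
  ? 128.76.15.51  path d0:H6→d1:-→d2:-→d3:-→d4:-→d5:-→d6:-→d7:-→d8:-→d9:-→d10:-→d11:-→d12:-→d13:-→d14:-→d15:-→d16:-→d17:-→d18:-→d19:H7→d20:-→d21:-→d22:-→d23:-→d24:-→d25:-→d26:-→d27:-→d28:-→d29:-→d30:-→d31:-→d32:H7  best=H7
  add 25.96.0.0/12 -> H6 at depth 12
  add 25.104.29.0/24 -> H2 at depth 24

== LOOKUPS ==
["H2","H5","H2","H5","H2","H7","H6","H5","H0","H3","H3","H7"]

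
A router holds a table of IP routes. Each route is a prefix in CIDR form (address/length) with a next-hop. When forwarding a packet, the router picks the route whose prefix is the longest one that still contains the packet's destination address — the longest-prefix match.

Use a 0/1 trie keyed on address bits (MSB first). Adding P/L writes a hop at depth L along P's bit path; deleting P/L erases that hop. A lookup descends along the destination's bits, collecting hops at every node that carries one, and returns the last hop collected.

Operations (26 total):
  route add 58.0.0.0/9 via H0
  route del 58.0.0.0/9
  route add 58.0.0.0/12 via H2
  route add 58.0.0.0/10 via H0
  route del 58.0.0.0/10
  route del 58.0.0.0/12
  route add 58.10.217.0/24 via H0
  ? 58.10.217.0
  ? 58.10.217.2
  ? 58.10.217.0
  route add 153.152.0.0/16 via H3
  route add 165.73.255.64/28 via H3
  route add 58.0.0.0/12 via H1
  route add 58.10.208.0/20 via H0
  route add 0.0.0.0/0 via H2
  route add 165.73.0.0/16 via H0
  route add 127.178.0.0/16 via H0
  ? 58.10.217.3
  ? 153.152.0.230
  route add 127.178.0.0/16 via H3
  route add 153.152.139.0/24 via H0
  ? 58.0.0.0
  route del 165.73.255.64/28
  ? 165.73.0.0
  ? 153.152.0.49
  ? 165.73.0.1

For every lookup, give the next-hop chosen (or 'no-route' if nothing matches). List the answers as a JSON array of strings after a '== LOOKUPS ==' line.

Trace:
  add 58.0.0.0/9 -> H0 at depth 9
  - 58.0.0.0/9 clear@9
  add 58.0.0.0/12 -> H2 at depth 12
  add 58.0.0.0/10 -> H0 at depth 10
  - 58.0.0.0/10 clear@10
  - 58.0.0.0/12 clear@12
  add 58.10.217.0/24 -> H0 at depth 24
  Q 58.10.217.0: descend 001110100000101011011001 ; hops seen [H0] ; pick H0
  Q 58.10.217.2: descend 001110100000101011011001 ; hops seen [H0] ; pick H0
  Q 58.10.217.0: descend 001110100000101011011001 ; hops seen [H0] ; pick H0
  add 153.152.0.0/16 -> H3 at depth 16
  add 165.73.255.64/28 -> H3 at depth 28
  add 58.0.0.0/12 -> H1 at depth 12
  add 58.10.208.0/20 -> H0 at depth 20
  add 0.0.0.0/0 -> H2 at depth 0
  add 165.73.0.0/16 -> H0 at depth 16
  add 127.178.0.0/16 -> H0 at depth 16
  Q 58.10.217.3: descend 001110100000101011011001 ; hops seen [H2,H1,H0,H0] ; pick H0
  Q 153.152.0.230: descend 1001100110011000 ; hops seen [H2,H3] ; pick H3
  add 127.178.0.0/16 -> H3 at depth 16
  add 153.152.139.0/24 -> H0 at depth 24
  Q 58.0.0.0: descend 001110100000 ; hops seen [H2,H1] ; pick H1
  - 165.73.255.64/28 clear@28
  Q 165.73.0.0: descend 1010010101001001 ; hops seen [H2,H0] ; pick H0
  Q 153.152.0.49: descend 1001100110011000 ; hops seen [H2,H3] ; pick H3
  Q 165.73.0.1: descend 1010010101001001 ; hops seen [H2,H0] ; pick H0

== LOOKUPS ==
["H0","H0","H0","H0","H3","H1","H0","H3","H0"]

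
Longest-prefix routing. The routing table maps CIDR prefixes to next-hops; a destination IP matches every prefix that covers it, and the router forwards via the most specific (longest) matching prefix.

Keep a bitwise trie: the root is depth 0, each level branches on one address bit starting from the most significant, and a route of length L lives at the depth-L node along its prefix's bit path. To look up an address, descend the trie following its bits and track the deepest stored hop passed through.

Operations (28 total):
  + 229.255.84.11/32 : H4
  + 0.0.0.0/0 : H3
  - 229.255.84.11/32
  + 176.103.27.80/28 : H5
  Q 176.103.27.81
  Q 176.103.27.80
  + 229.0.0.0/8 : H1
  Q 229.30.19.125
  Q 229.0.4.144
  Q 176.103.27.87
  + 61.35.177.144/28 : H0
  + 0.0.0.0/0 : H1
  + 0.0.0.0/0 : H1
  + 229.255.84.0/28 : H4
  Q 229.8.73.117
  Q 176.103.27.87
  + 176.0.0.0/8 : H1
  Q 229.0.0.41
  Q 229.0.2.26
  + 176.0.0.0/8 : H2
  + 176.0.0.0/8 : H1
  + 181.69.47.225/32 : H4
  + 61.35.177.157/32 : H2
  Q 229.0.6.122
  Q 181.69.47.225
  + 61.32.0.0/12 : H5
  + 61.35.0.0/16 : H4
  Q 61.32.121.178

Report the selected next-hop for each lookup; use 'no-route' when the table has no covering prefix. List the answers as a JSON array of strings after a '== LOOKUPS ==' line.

Trace:
  add 229.255.84.11/32 -> H4 at depth 32
  add 0.0.0.0/0 -> H3 at depth 0
  - 229.255.84.11/32 clear@32
  add 176.103.27.80/28 -> H5 at depth 28
  ? 176.103.27.81  path d0:H3→d1:-→d2:-→d3:-→d4:-→d5:-→d6:-→d7:-→d8:-→d9:-→d10:-→d11:-→d12:-→d13:-→d14:-→d15:-→d16:-→d17:-→d18:-→d19:-→d20:-→d21:-→d22:-→d23:-→d24:-→d25:-→d26:-→d27:-→d28:H5  best=H5
  ? 176.103.27.80  path d0:H3→d1:-→d2:-→d3:-→d4:-→d5:-→d6:-→d7:-→d8:-→d9:-→d10:-→d11:-→d12:-→d13:-→d14:-→d15:-→d16:-→d17:-→d18:-→d19:-→d20:-→d21:-→d22:-→d23:-→d24:-→d25:-→d26:-→d27:-→d28:H5  best=H5
  add 229.0.0.0/8 -> H1 at depth 8
  ? 229.30.19.125  path d0:H3→d1:-→d2:-→d3:-→d4:-→d5:-→d6:-→d7:-→d8:H1  best=H1
  ? 229.0.4.144  path d0:H3→d1:-→d2:-→d3:-→d4:-→d5:-→d6:-→d7:-→d8:H1  best=H1
  ? 176.103.27.87  path d0:H3→d1:-→d2:-→d3:-→d4:-→d5:-→d6:-→d7:-→d8:-→d9:-→d10:-→d11:-→d12:-→d13:-→d14:-→d15:-→d16:-→d17:-→d18:-→d19:-→d20:-→d21:-→d22:-→d23:-→d24:-→d25:-→d26:-→d27:-→d28:H5  best=H5
  add 61.35.177.144/28 -> H0 at depth 28
  add 0.0.0.0/0 -> H1 at depth 0
  add 0.0.0.0/0 -> H1 at depth 0
  add 229.255.84.0/28 -> H4 at depth 28
  ? 229.8.73.117  path d0:H1→d1:-→d2:-→d3:-→d4:-→d5:-→d6:-→d7:-→d8:H1  best=H1
  ? 176.103.27.87  path d0:H1→d1:-→d2:-→d3:-→d4:-→d5:-→d6:-→d7:-→d8:-→d9:-→d10:-→d11:-→d12:-→d13:-→d14:-→d15:-→d16:-→d17:-→d18:-→d19:-→d20:-→d21:-→d22:-→d23:-→d24:-→d25:-→d26:-→d27:-→d28:H5  best=H5
  add 176.0.0.0/8 -> H1 at depth 8
  ? 229.0.0.41  path d0:H1→d1:-→d2:-→d3:-→d4:-→d5:-→d6:-→d7:-→d8:H1  best=H1
  ? 229.0.2.26  path d0:H1→d1:-→d2:-→d3:-→d4:-→d5:-→d6:-→d7:-→d8:H1  best=H1
  add 176.0.0.0/8 -> H2 at depth 8
  add 176.0.0.0/8 -> H1 at depth 8
  add 181.69.47.225/32 -> H4 at depth 32
  add 61.35.177.157/32 -> H2 at depth 32
  ? 229.0.6.122  path d0:H1→d1:-→d2:-→d3:-→d4:-→d5:-→d6:-→d7:-→d8:H1  best=H1
  ? 181.69.47.225  path d0:H1→d1:-→d2:-→d3:-→d4:-→d5:-→d6:-→d7:-→d8:-→d9:-→d10:-→d11:-→d12:-→d13:-→d14:-→d15:-→d16:-→d17:-→d18:-→d19:-→d20:-→d21:-→d22:-→d23:-→d24:-→d25:-→d26:-→d27:-→d28:-→d29:-→d30:-→d31:-→d32:H4  best=H4
  add 61.32.0.0/12 -> H5 at depth 12
  add 61.35.0.0/16 -> H4 at depth 16
  ? 61.32.121.178  path d0:H1→d1:-→d2:-→d3:-→d4:-→d5:-→d6:-→d7:-→d8:-→d9:-→d10:-→d11:-→d12:H5→d13:-→d14:-  best=H5

== LOOKUPS ==
["H5","H5","H1","H1","H5","H1","H5","H1","H1","H1","H4","H5"]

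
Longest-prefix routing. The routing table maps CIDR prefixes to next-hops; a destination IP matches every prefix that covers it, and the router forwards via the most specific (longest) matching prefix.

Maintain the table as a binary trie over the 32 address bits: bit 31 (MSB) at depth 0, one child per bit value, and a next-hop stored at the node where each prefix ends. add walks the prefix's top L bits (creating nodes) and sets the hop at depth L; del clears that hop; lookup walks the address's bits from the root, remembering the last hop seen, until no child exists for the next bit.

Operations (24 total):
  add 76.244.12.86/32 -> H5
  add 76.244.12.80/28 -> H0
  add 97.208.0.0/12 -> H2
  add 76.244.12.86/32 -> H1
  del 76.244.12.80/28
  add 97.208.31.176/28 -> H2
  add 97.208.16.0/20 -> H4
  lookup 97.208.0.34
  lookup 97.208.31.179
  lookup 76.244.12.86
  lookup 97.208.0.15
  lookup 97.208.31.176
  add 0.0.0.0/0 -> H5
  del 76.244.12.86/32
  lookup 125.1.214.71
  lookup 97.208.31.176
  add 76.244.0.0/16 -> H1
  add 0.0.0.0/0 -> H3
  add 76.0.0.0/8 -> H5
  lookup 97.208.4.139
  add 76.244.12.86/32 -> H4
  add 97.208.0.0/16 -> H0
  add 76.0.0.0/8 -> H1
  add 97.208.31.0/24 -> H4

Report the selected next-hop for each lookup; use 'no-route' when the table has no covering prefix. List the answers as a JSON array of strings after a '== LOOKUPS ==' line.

Process each operation:
  + 76.244.12.86/32 (H5) depth=32
  + 76.244.12.80/28 (H0) depth=28
  + 97.208.0.0/12 (H2) depth=12
  + 76.244.12.86/32 (H1) depth=32
  - 76.244.12.80/28 clear@28
  + 97.208.31.176/28 (H2) depth=28
  + 97.208.16.0/20 (H4) depth=20
  Q 97.208.0.34: descend 0110000111010000000 ; hops seen [H2] ; pick H2
  Q 97.208.31.179: descend 0110000111010000000111111011 ; hops seen [H2,H4,H2] ; pick H2
  Q 76.244.12.86: descend 01001100111101000000110001010110 ; hops seen [H1] ; pick H1
  Q 97.208.0.15: descend 0110000111010000000 ; hops seen [H2] ; pick H2
  Q 97.208.31.176: descend 0110000111010000000111111011 ; hops seen [H2,H4,H2] ; pick H2
  + 0.0.0.0/0 (H5) depth=0
  - 76.244.12.86/32 clear@32
  Q 125.1.214.71: descend 011 ; hops seen [H5] ; pick H5
  Q 97.208.31.176: descend 0110000111010000000111111011 ; hops seen [H5,H2,H4,H2] ; pick H2
  + 76.244.0.0/16 (H1) depth=16
  + 0.0.0.0/0 (H3) depth=0
  + 76.0.0.0/8 (H5) depth=8
  Q 97.208.4.139: descend 0110000111010000000 ; hops seen [H3,H2] ; pick H2
  + 76.244.12.86/32 (H4) depth=32
  + 97.208.0.0/16 (H0) depth=16
  + 76.0.0.0/8 (H1) depth=8
  + 97.208.31.0/24 (H4) depth=24

== LOOKUPS ==
["H2","H2","H1","H2","H2","H5","H2","H2"]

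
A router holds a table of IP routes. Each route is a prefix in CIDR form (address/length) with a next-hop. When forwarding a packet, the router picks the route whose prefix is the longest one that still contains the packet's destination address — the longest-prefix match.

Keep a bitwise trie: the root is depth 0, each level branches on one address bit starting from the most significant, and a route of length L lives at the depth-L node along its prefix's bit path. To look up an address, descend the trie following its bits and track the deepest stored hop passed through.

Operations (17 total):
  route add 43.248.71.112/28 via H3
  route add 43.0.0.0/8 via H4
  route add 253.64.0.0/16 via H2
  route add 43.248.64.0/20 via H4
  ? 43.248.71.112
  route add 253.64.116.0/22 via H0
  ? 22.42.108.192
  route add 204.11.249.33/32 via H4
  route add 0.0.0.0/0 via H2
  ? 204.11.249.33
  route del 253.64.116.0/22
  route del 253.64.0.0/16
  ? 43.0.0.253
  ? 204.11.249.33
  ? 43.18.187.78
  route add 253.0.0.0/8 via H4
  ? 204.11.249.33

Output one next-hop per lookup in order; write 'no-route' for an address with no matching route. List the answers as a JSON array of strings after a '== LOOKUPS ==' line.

Process each operation:
  + 43.248.71.112/28 (H3) depth=28
  + 43.0.0.0/8 (H4) depth=8
  + 253.64.0.0/16 (H2) depth=16
  + 43.248.64.0/20 (H4) depth=20
  Q 43.248.71.112: descend 0010101111111000010001110111 ; hops seen [H4,H4,H3] ; pick H3
  + 253.64.116.0/22 (H0) depth=22
  Q 22.42.108.192: descend 00 ; hops seen [∅] ; pick no-route
  + 204.11.249.33/32 (H4) depth=32
  + 0.0.0.0/0 (H2) depth=0
  Q 204.11.249.33: descend 11001100000010111111100100100001 ; hops seen [H2,H4] ; pick H4
  del 253.64.116.0/22 (clear depth 22)
  del 253.64.0.0/16 (clear depth 16)
  Q 43.0.0.253: descend 00101011 ; hops seen [H2,H4] ; pick H4
  Q 204.11.249.33: descend 11001100000010111111100100100001 ; hops seen [H2,H4] ; pick H4
  Q 43.18.187.78: descend 00101011 ; hops seen [H2,H4] ; pick H4
  + 253.0.0.0/8 (H4) depth=8
  Q 204.11.249.33: descend 11001100000010111111100100100001 ; hops seen [H2,H4] ; pick H4

== LOOKUPS ==
["H3","no-route","H4","H4","H4","H4","H4"]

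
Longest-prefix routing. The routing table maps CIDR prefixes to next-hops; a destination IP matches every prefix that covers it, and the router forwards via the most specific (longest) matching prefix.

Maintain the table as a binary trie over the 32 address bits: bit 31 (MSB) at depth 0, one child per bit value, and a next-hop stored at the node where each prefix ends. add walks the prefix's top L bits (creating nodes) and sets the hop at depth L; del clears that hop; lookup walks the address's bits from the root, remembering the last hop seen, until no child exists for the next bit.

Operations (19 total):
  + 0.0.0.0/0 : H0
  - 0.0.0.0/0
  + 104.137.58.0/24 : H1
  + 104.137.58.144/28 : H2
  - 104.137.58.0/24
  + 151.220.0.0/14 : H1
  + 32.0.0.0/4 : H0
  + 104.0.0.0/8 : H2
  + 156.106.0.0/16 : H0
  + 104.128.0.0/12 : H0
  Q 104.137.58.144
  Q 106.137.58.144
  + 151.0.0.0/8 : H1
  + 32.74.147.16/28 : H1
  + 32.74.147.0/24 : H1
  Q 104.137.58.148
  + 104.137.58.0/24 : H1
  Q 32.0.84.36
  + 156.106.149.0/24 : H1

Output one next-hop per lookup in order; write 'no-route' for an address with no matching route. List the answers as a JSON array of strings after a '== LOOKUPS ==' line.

Apply in order:
  + 0.0.0.0/0 (H0) depth=0
  del 0.0.0.0/0 (clear depth 0)
  + 104.137.58.0/24 (H1) depth=24
  + 104.137.58.144/28 (H2) depth=28
  del 104.137.58.0/24 (clear depth 24)
  + 151.220.0.0/14 (H1) depth=14
  + 32.0.0.0/4 (H0) depth=4
  + 104.0.0.0/8 (H2) depth=8
  + 156.106.0.0/16 (H0) depth=16
  + 104.128.0.0/12 (H0) depth=12
  lookup 104.137.58.144: bits 0110100010001001001110101001 walk d0:-→d1:-→d2:-→d3:-→d4:-→d5:-→d6:-→d7:-→d8:H2→d9:-→d10:-→d11:-→d12:H0→d13:-→d14:-→d15:-→d16:-→d17:-→d18:-→d19:-→d20:-→d21:-→d22:-→d23:-→d24:-→d25:-→d26:-→d27:-→d28:H2 -> H2
  lookup 106.137.58.144: bits 011010 walk d0:-→d1:-→d2:-→d3:-→d4:-→d5:-→d6:- -> no-route
  + 151.0.0.0/8 (H1) depth=8
  + 32.74.147.16/28 (H1) depth=28
  + 32.74.147.0/24 (H1) depth=24
  lookup 104.137.58.148: bits 0110100010001001001110101001 walk d0:-→d1:-→d2:-→d3:-→d4:-→d5:-→d6:-→d7:-→d8:H2→d9:-→d10:-→d11:-→d12:H0→d13:-→d14:-→d15:-→d16:-→d17:-→d18:-→d19:-→d20:-→d21:-→d22:-→d23:-→d24:-→d25:-→d26:-→d27:-→d28:H2 -> H2
  + 104.137.58.0/24 (H1) depth=24
  lookup 32.0.84.36: bits 001000000 walk d0:-→d1:-→d2:-→d3:-→d4:H0→d5:-→d6:-→d7:-→d8:-→d9:- -> H0
  + 156.106.149.0/24 (H1) depth=24

== LOOKUPS ==
["H2","no-route","H2","H0"]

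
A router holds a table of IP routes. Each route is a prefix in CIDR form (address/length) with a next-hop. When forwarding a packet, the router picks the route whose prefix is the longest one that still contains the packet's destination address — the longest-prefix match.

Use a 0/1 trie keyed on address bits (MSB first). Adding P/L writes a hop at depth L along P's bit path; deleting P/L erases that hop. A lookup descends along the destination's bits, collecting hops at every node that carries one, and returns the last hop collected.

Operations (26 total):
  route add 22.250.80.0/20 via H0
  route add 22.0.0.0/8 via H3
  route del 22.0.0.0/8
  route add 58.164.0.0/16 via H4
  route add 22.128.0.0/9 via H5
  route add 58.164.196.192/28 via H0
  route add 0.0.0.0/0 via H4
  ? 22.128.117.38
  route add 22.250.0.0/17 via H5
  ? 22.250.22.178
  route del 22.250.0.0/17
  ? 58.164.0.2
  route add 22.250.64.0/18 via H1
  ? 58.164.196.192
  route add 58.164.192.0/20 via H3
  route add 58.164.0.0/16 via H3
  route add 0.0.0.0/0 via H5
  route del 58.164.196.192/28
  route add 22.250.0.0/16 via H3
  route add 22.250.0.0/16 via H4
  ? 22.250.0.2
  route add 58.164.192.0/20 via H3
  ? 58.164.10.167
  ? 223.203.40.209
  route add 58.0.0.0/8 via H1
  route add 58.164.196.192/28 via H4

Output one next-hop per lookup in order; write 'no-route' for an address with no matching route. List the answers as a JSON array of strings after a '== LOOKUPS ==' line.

Process each operation:
  + 22.250.80.0/20 (H0) depth=20
  + 22.0.0.0/8 (H3) depth=8
  - 22.0.0.0/8 clear@8
  + 58.164.0.0/16 (H4) depth=16
  + 22.128.0.0/9 (H5) depth=9
  + 58.164.196.192/28 (H0) depth=28
  + 0.0.0.0/0 (H4) depth=0
  ? 22.128.117.38  path d0:H4→d1:-→d2:-→d3:-→d4:-→d5:-→d6:-→d7:-→d8:-→d9:H5  best=H5
  + 22.250.0.0/17 (H5) depth=17
  ? 22.250.22.178  path d0:H4→d1:-→d2:-→d3:-→d4:-→d5:-→d6:-→d7:-→d8:-→d9:H5→d10:-→d11:-→d12:-→d13:-→d14:-→d15:-→d16:-→d17:H5  best=H5
  - 22.250.0.0/17 clear@17
  ? 58.164.0.2  path d0:H4→d1:-→d2:-→d3:-→d4:-→d5:-→d6:-→d7:-→d8:-→d9:-→d10:-→d11:-→d12:-→d13:-→d14:-→d15:-→d16:H4  best=H4
  + 22.250.64.0/18 (H1) depth=18
  ? 58.164.196.192  path d0:H4→d1:-→d2:-→d3:-→d4:-→d5:-→d6:-→d7:-→d8:-→d9:-→d10:-→d11:-→d12:-→d13:-→d14:-→d15:-→d16:H4→d17:-→d18:-→d19:-→d20:-→d21:-→d22:-→d23:-→d24:-→d25:-→d26:-→d27:-→d28:H0  best=H0
  + 58.164.192.0/20 (H3) depth=20
  + 58.164.0.0/16 (H3) depth=16
  + 0.0.0.0/0 (H5) depth=0
  - 58.164.196.192/28 clear@28
  + 22.250.0.0/16 (H3) depth=16
  + 22.250.0.0/16 (H4) depth=16
  ? 22.250.0.2  path d0:H5→d1:-→d2:-→d3:-→d4:-→d5:-→d6:-→d7:-→d8:-→d9:H5→d10:-→d11:-→d12:-→d13:-→d14:-→d15:-→d16:H4→d17:-  best=H4
  + 58.164.192.0/20 (H3) depth=20
  ? 58.164.10.167  path d0:H5→d1:-→d2:-→d3:-→d4:-→d5:-→d6:-→d7:-→d8:-→d9:-→d10:-→d11:-→d12:-→d13:-→d14:-→d15:-→d16:H3  best=H3
  ? 223.203.40.209  path d0:H5  best=H5
  + 58.0.0.0/8 (H1) depth=8
  + 58.164.196.192/28 (H4) depth=28

== LOOKUPS ==
["H5","H5","H4","H0","H4","H3","H5"]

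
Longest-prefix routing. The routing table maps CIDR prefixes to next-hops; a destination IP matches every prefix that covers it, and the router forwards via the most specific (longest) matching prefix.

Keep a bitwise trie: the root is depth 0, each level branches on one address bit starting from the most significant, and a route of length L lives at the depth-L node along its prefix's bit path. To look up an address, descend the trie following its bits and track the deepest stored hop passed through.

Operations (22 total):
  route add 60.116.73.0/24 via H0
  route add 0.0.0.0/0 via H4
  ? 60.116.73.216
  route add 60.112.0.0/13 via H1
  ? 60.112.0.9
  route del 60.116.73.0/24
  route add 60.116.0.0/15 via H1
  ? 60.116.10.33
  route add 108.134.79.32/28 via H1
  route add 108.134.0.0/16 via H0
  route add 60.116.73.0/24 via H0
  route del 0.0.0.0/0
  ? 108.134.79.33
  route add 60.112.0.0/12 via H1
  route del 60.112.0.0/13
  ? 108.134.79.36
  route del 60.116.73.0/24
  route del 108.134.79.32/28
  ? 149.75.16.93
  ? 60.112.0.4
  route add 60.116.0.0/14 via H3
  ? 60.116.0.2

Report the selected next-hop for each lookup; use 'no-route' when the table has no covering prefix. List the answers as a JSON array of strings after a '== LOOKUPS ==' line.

Trace:
  add 60.116.73.0/24 -> H0 at depth 24
  add 0.0.0.0/0 -> H4 at depth 0
  ? 60.116.73.216  path d0:H4→d1:-→d2:-→d3:-→d4:-→d5:-→d6:-→d7:-→d8:-→d9:-→d10:-→d11:-→d12:-→d13:-→d14:-→d15:-→d16:-→d17:-→d18:-→d19:-→d20:-→d21:-→d22:-→d23:-→d24:H0  best=H0
  add 60.112.0.0/13 -> H1 at depth 13
  ? 60.112.0.9  path d0:H4→d1:-→d2:-→d3:-→d4:-→d5:-→d6:-→d7:-→d8:-→d9:-→d10:-→d11:-→d12:-→d13:H1  best=H1
  del 60.116.73.0/24 (clear depth 24)
  add 60.116.0.0/15 -> H1 at depth 15
  ? 60.116.10.33  path d0:H4→d1:-→d2:-→d3:-→d4:-→d5:-→d6:-→d7:-→d8:-→d9:-→d10:-→d11:-→d12:-→d13:H1→d14:-→d15:H1→d16:-→d17:-  best=H1
  add 108.134.79.32/28 -> H1 at depth 28
  add 108.134.0.0/16 -> H0 at depth 16
  add 60.116.73.0/24 -> H0 at depth 24
  del 0.0.0.0/0 (clear depth 0)
  ? 108.134.79.33  path d0:-→d1:-→d2:-→d3:-→d4:-→d5:-→d6:-→d7:-→d8:-→d9:-→d10:-→d11:-→d12:-→d13:-→d14:-→d15:-→d16:H0→d17:-→d18:-→d19:-→d20:-→d21:-→d22:-→d23:-→d24:-→d25:-→d26:-→d27:-→d28:H1  best=H1
  add 60.112.0.0/12 -> H1 at depth 12
  del 60.112.0.0/13 (clear depth 13)
  ? 108.134.79.36  path d0:-→d1:-→d2:-→d3:-→d4:-→d5:-→d6:-→d7:-→d8:-→d9:-→d10:-→d11:-→d12:-→d13:-→d14:-→d15:-→d16:H0→d17:-→d18:-→d19:-→d20:-→d21:-→d22:-→d23:-→d24:-→d25:-→d26:-→d27:-→d28:H1  best=H1
  del 60.116.73.0/24 (clear depth 24)
  del 108.134.79.32/28 (clear depth 28)
  ? 149.75.16.93  path d0:-  best=no-route
  ? 60.112.0.4  path d0:-→d1:-→d2:-→d3:-→d4:-→d5:-→d6:-→d7:-→d8:-→d9:-→d10:-→d11:-→d12:H1→d13:-  best=H1
  add 60.116.0.0/14 -> H3 at depth 14
  ? 60.116.0.2  path d0:-→d1:-→d2:-→d3:-→d4:-→d5:-→d6:-→d7:-→d8:-→d9:-→d10:-→d11:-→d12:H1→d13:-→d14:H3→d15:H1→d16:-→d17:-  best=H1

== LOOKUPS ==
["H0","H1","H1","H1","H1","no-route","H1","H1"]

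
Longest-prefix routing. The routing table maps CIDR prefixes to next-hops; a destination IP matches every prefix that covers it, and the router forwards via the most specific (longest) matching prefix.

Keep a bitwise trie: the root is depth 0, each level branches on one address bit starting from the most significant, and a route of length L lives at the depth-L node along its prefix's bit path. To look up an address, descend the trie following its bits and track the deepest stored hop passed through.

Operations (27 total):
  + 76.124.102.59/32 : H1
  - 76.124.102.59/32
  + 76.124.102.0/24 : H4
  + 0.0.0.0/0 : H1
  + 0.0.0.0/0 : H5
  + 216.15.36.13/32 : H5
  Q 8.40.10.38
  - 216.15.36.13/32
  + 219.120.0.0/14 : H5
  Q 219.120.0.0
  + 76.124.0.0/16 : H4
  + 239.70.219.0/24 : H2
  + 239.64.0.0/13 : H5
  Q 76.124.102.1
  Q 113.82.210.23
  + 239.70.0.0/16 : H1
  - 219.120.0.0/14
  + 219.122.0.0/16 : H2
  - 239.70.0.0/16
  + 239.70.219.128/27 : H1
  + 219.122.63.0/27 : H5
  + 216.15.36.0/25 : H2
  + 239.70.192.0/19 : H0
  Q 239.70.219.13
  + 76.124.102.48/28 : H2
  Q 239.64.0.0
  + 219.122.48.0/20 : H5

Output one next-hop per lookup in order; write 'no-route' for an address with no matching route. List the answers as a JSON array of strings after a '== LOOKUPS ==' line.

Process each operation:
  + 76.124.102.59/32 (H1) depth=32
  del 76.124.102.59/32 (clear depth 32)
  + 76.124.102.0/24 (H4) depth=24
  + 0.0.0.0/0 (H1) depth=0
  + 0.0.0.0/0 (H5) depth=0
  + 216.15.36.13/32 (H5) depth=32
  Q 8.40.10.38: descend 0 ; hops seen [H5] ; pick H5
  del 216.15.36.13/32 (clear depth 32)
  + 219.120.0.0/14 (H5) depth=14
  Q 219.120.0.0: descend 11011011011110 ; hops seen [H5,H5] ; pick H5
  + 76.124.0.0/16 (H4) depth=16
  + 239.70.219.0/24 (H2) depth=24
  + 239.64.0.0/13 (H5) depth=13
  Q 76.124.102.1: descend 01001100011111000110011000 ; hops seen [H5,H4,H4] ; pick H4
  Q 113.82.210.23: descend 01 ; hops seen [H5] ; pick H5
  + 239.70.0.0/16 (H1) depth=16
  del 219.120.0.0/14 (clear depth 14)
  + 219.122.0.0/16 (H2) depth=16
  del 239.70.0.0/16 (clear depth 16)
  + 239.70.219.128/27 (H1) depth=27
  + 219.122.63.0/27 (H5) depth=27
  + 216.15.36.0/25 (H2) depth=25
  + 239.70.192.0/19 (H0) depth=19
  Q 239.70.219.13: descend 111011110100011011011011 ; hops seen [H5,H5,H0,H2] ; pick H2
  + 76.124.102.48/28 (H2) depth=28
  Q 239.64.0.0: descend 1110111101000 ; hops seen [H5,H5] ; pick H5
  + 219.122.48.0/20 (H5) depth=20

== LOOKUPS ==
["H5","H5","H4","H5","H2","H5"]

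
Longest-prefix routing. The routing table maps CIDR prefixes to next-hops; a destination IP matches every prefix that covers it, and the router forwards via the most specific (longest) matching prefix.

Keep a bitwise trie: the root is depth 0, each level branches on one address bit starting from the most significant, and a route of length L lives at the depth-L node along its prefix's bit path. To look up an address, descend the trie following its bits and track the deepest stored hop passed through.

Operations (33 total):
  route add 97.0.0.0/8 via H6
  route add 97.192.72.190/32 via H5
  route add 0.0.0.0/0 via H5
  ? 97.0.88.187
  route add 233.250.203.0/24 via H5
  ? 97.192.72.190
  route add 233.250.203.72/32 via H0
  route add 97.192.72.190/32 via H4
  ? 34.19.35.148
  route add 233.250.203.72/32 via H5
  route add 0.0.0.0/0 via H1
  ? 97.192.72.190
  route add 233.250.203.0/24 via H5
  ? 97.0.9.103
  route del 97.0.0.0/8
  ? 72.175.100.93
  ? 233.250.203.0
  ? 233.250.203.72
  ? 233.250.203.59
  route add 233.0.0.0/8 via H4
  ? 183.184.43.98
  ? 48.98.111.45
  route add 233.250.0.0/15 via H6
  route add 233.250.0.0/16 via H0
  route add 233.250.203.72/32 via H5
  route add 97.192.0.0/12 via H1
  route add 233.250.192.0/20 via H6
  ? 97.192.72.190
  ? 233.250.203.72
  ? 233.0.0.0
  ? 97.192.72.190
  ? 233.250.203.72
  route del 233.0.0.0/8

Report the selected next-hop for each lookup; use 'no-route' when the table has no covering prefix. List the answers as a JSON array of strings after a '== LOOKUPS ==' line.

Process each operation:
  + 97.0.0.0/8 (H6) depth=8
  + 97.192.72.190/32 (H5) depth=32
  + 0.0.0.0/0 (H5) depth=0
  lookup 97.0.88.187: bits 01100001 walk d0:H5→d1:-→d2:-→d3:-→d4:-→d5:-→d6:-→d7:-→d8:H6 -> H6
  + 233.250.203.0/24 (H5) depth=24
  lookup 97.192.72.190: bits 01100001110000000100100010111110 walk d0:H5→d1:-→d2:-→d3:-→d4:-→d5:-→d6:-→d7:-→d8:H6→d9:-→d10:-→d11:-→d12:-→d13:-→d14:-→d15:-→d16:-→d17:-→d18:-→d19:-→d20:-→d21:-→d22:-→d23:-→d24:-→d25:-→d26:-→d27:-→d28:-→d29:-→d30:-→d31:-→d32:H5 -> H5
  + 233.250.203.72/32 (H0) depth=32
  + 97.192.72.190/32 (H4) depth=32
  lookup 34.19.35.148: bits 0 walk d0:H5→d1:- -> H5
  + 233.250.203.72/32 (H5) depth=32
  + 0.0.0.0/0 (H1) depth=0
  lookup 97.192.72.190: bits 01100001110000000100100010111110 walk d0:H1→d1:-→d2:-→d3:-→d4:-→d5:-→d6:-→d7:-→d8:H6→d9:-→d10:-→d11:-→d12:-→d13:-→d14:-→d15:-→d16:-→d17:-→d18:-→d19:-→d20:-→d21:-→d22:-→d23:-→d24:-→d25:-→d26:-→d27:-→d28:-→d29:-→d30:-→d31:-→d32:H4 -> H4
  + 233.250.203.0/24 (H5) depth=24
  lookup 97.0.9.103: bits 01100001 walk d0:H1→d1:-→d2:-→d3:-→d4:-→d5:-→d6:-→d7:-→d8:H6 -> H6
  - 97.0.0.0/8 clear@8
  lookup 72.175.100.93: bits 01 walk d0:H1→d1:-→d2:- -> H1
  lookup 233.250.203.0: bits 1110100111111010110010110 walk d0:H1→d1:-→d2:-→d3:-→d4:-→d5:-→d6:-→d7:-→d8:-→d9:-→d10:-→d11:-→d12:-→d13:-→d14:-→d15:-→d16:-→d17:-→d18:-→d19:-→d20:-→d21:-→d22:-→d23:-→d24:H5→d25:- -> H5
  lookup 233.250.203.72: bits 11101001111110101100101101001000 walk d0:H1→d1:-→d2:-→d3:-→d4:-→d5:-→d6:-→d7:-→d8:-→d9:-→d10:-→d11:-→d12:-→d13:-→d14:-→d15:-→d16:-→d17:-→d18:-→d19:-→d20:-→d21:-→d22:-→d23:-→d24:H5→d25:-→d26:-→d27:-→d28:-→d29:-→d30:-→d31:-→d32:H5 -> H5
  lookup 233.250.203.59: bits 1110100111111010110010110 walk d0:H1→d1:-→d2:-→d3:-→d4:-→d5:-→d6:-→d7:-→d8:-→d9:-→d10:-→d11:-→d12:-→d13:-→d14:-→d15:-→d16:-→d17:-→d18:-→d19:-→d20:-→d21:-→d22:-→d23:-→d24:H5→d25:- -> H5
  + 233.0.0.0/8 (H4) depth=8
  lookup 183.184.43.98: bits 1 walk d0:H1→d1:- -> H1
  lookup 48.98.111.45: bits 0 walk d0:H1→d1:- -> H1
  + 233.250.0.0/15 (H6) depth=15
  + 233.250.0.0/16 (H0) depth=16
  + 233.250.203.72/32 (H5) depth=32
  + 97.192.0.0/12 (H1) depth=12
  + 233.250.192.0/20 (H6) depth=20
  lookup 97.192.72.190: bits 01100001110000000100100010111110 walk d0:H1→d1:-→d2:-→d3:-→d4:-→d5:-→d6:-→d7:-→d8:-→d9:-→d10:-→d11:-→d12:H1→d13:-→d14:-→d15:-→d16:-→d17:-→d18:-→d19:-→d20:-→d21:-→d22:-→d23:-→d24:-→d25:-→d26:-→d27:-→d28:-→d29:-→d30:-→d31:-→d32:H4 -> H4
  lookup 233.250.203.72: bits 11101001111110101100101101001000 walk d0:H1→d1:-→d2:-→d3:-→d4:-→d5:-→d6:-→d7:-→d8:H4→d9:-→d10:-→d11:-→d12:-→d13:-→d14:-→d15:H6→d16:H0→d17:-→d18:-→d19:-→d20:H6→d21:-→d22:-→d23:-→d24:H5→d25:-→d26:-→d27:-→d28:-→d29:-→d30:-→d31:-→d32:H5 -> H5
  lookup 233.0.0.0: bits 11101001 walk d0:H1→d1:-→d2:-→d3:-→d4:-→d5:-→d6:-→d7:-→d8:H4 -> H4
  lookup 97.192.72.190: bits 01100001110000000100100010111110 walk d0:H1→d1:-→d2:-→d3:-→d4:-→d5:-→d6:-→d7:-→d8:-→d9:-→d10:-→d11:-→d12:H1→d13:-→d14:-→d15:-→d16:-→d17:-→d18:-→d19:-→d20:-→d21:-→d22:-→d23:-→d24:-→d25:-→d26:-→d27:-→d28:-→d29:-→d30:-→d31:-→d32:H4 -> H4
  lookup 233.250.203.72: bits 11101001111110101100101101001000 walk d0:H1→d1:-→d2:-→d3:-→d4:-→d5:-→d6:-→d7:-→d8:H4→d9:-→d10:-→d11:-→d12:-→d13:-→d14:-→d15:H6→d16:H0→d17:-→d18:-→d19:-→d20:H6→d21:-→d22:-→d23:-→d24:H5→d25:-→d26:-→d27:-→d28:-→d29:-→d30:-→d31:-→d32:H5 -> H5
  - 233.0.0.0/8 clear@8

== LOOKUPS ==
["H6","H5","H5","H4","H6","H1","H5","H5","H5","H1","H1","H4","H5","H4","H4","H5"]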